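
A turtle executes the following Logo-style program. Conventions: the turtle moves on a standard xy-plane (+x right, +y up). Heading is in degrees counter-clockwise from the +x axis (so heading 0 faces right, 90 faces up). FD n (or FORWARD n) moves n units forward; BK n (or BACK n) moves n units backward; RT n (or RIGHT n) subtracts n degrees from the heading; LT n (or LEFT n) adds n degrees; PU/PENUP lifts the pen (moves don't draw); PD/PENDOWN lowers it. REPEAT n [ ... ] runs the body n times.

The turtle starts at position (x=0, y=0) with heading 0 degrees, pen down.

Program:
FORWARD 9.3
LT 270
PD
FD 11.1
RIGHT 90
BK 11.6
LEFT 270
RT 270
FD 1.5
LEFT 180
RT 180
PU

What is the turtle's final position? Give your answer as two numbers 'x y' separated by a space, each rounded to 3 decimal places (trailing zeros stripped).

Answer: 19.4 -11.1

Derivation:
Executing turtle program step by step:
Start: pos=(0,0), heading=0, pen down
FD 9.3: (0,0) -> (9.3,0) [heading=0, draw]
LT 270: heading 0 -> 270
PD: pen down
FD 11.1: (9.3,0) -> (9.3,-11.1) [heading=270, draw]
RT 90: heading 270 -> 180
BK 11.6: (9.3,-11.1) -> (20.9,-11.1) [heading=180, draw]
LT 270: heading 180 -> 90
RT 270: heading 90 -> 180
FD 1.5: (20.9,-11.1) -> (19.4,-11.1) [heading=180, draw]
LT 180: heading 180 -> 0
RT 180: heading 0 -> 180
PU: pen up
Final: pos=(19.4,-11.1), heading=180, 4 segment(s) drawn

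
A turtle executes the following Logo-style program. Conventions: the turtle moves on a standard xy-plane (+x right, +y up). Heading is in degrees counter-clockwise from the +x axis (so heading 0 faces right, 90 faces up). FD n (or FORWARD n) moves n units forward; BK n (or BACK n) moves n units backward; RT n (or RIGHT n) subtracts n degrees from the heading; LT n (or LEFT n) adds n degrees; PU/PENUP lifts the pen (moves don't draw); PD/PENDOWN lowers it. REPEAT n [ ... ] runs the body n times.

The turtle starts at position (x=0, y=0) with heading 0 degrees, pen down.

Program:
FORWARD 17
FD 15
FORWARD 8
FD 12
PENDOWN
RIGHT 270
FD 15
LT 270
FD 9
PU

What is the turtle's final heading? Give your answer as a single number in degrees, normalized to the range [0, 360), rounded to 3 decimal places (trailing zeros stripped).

Answer: 0

Derivation:
Executing turtle program step by step:
Start: pos=(0,0), heading=0, pen down
FD 17: (0,0) -> (17,0) [heading=0, draw]
FD 15: (17,0) -> (32,0) [heading=0, draw]
FD 8: (32,0) -> (40,0) [heading=0, draw]
FD 12: (40,0) -> (52,0) [heading=0, draw]
PD: pen down
RT 270: heading 0 -> 90
FD 15: (52,0) -> (52,15) [heading=90, draw]
LT 270: heading 90 -> 0
FD 9: (52,15) -> (61,15) [heading=0, draw]
PU: pen up
Final: pos=(61,15), heading=0, 6 segment(s) drawn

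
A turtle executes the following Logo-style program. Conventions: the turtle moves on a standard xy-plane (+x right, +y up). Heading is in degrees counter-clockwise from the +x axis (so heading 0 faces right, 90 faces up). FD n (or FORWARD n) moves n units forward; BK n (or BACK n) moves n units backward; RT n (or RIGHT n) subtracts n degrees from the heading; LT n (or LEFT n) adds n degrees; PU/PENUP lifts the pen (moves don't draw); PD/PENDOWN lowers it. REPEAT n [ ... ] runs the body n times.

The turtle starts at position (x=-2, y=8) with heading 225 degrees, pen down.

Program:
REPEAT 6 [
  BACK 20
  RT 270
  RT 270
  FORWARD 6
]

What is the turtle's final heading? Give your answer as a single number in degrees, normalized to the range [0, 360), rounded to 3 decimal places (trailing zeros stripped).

Executing turtle program step by step:
Start: pos=(-2,8), heading=225, pen down
REPEAT 6 [
  -- iteration 1/6 --
  BK 20: (-2,8) -> (12.142,22.142) [heading=225, draw]
  RT 270: heading 225 -> 315
  RT 270: heading 315 -> 45
  FD 6: (12.142,22.142) -> (16.385,26.385) [heading=45, draw]
  -- iteration 2/6 --
  BK 20: (16.385,26.385) -> (2.243,12.243) [heading=45, draw]
  RT 270: heading 45 -> 135
  RT 270: heading 135 -> 225
  FD 6: (2.243,12.243) -> (-2,8) [heading=225, draw]
  -- iteration 3/6 --
  BK 20: (-2,8) -> (12.142,22.142) [heading=225, draw]
  RT 270: heading 225 -> 315
  RT 270: heading 315 -> 45
  FD 6: (12.142,22.142) -> (16.385,26.385) [heading=45, draw]
  -- iteration 4/6 --
  BK 20: (16.385,26.385) -> (2.243,12.243) [heading=45, draw]
  RT 270: heading 45 -> 135
  RT 270: heading 135 -> 225
  FD 6: (2.243,12.243) -> (-2,8) [heading=225, draw]
  -- iteration 5/6 --
  BK 20: (-2,8) -> (12.142,22.142) [heading=225, draw]
  RT 270: heading 225 -> 315
  RT 270: heading 315 -> 45
  FD 6: (12.142,22.142) -> (16.385,26.385) [heading=45, draw]
  -- iteration 6/6 --
  BK 20: (16.385,26.385) -> (2.243,12.243) [heading=45, draw]
  RT 270: heading 45 -> 135
  RT 270: heading 135 -> 225
  FD 6: (2.243,12.243) -> (-2,8) [heading=225, draw]
]
Final: pos=(-2,8), heading=225, 12 segment(s) drawn

Answer: 225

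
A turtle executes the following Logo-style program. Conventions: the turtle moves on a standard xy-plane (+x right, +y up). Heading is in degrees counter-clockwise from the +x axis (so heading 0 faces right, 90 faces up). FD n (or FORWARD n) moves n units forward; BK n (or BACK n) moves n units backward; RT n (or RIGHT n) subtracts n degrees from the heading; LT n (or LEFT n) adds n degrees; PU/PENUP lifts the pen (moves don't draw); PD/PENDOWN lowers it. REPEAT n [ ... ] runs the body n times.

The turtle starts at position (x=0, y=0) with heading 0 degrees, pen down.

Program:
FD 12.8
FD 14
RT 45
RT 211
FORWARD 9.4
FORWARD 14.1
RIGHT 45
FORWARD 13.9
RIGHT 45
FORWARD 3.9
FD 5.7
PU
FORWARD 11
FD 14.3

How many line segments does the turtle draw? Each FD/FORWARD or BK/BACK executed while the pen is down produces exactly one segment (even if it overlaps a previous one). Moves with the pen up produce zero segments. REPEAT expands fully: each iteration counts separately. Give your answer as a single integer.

Answer: 7

Derivation:
Executing turtle program step by step:
Start: pos=(0,0), heading=0, pen down
FD 12.8: (0,0) -> (12.8,0) [heading=0, draw]
FD 14: (12.8,0) -> (26.8,0) [heading=0, draw]
RT 45: heading 0 -> 315
RT 211: heading 315 -> 104
FD 9.4: (26.8,0) -> (24.526,9.121) [heading=104, draw]
FD 14.1: (24.526,9.121) -> (21.115,22.802) [heading=104, draw]
RT 45: heading 104 -> 59
FD 13.9: (21.115,22.802) -> (28.274,34.717) [heading=59, draw]
RT 45: heading 59 -> 14
FD 3.9: (28.274,34.717) -> (32.058,35.66) [heading=14, draw]
FD 5.7: (32.058,35.66) -> (37.589,37.039) [heading=14, draw]
PU: pen up
FD 11: (37.589,37.039) -> (48.262,39.7) [heading=14, move]
FD 14.3: (48.262,39.7) -> (62.137,43.16) [heading=14, move]
Final: pos=(62.137,43.16), heading=14, 7 segment(s) drawn
Segments drawn: 7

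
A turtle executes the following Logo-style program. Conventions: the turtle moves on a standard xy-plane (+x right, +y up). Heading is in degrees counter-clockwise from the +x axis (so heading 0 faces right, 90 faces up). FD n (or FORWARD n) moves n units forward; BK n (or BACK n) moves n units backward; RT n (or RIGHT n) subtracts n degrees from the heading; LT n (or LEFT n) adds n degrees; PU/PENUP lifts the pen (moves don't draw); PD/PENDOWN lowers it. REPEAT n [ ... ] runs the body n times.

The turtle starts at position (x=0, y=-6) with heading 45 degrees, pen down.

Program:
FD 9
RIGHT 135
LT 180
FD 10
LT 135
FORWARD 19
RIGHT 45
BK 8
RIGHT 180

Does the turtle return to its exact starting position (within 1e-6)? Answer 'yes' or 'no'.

Answer: no

Derivation:
Executing turtle program step by step:
Start: pos=(0,-6), heading=45, pen down
FD 9: (0,-6) -> (6.364,0.364) [heading=45, draw]
RT 135: heading 45 -> 270
LT 180: heading 270 -> 90
FD 10: (6.364,0.364) -> (6.364,10.364) [heading=90, draw]
LT 135: heading 90 -> 225
FD 19: (6.364,10.364) -> (-7.071,-3.071) [heading=225, draw]
RT 45: heading 225 -> 180
BK 8: (-7.071,-3.071) -> (0.929,-3.071) [heading=180, draw]
RT 180: heading 180 -> 0
Final: pos=(0.929,-3.071), heading=0, 4 segment(s) drawn

Start position: (0, -6)
Final position: (0.929, -3.071)
Distance = 3.073; >= 1e-6 -> NOT closed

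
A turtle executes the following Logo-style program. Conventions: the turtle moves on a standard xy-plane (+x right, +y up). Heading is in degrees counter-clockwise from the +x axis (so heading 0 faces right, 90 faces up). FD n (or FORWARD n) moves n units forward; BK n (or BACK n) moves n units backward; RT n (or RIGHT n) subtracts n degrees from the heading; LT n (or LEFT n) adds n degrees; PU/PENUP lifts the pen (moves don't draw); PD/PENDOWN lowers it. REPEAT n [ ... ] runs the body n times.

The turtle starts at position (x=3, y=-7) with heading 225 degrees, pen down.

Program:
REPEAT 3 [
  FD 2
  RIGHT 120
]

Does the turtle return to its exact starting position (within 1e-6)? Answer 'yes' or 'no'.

Executing turtle program step by step:
Start: pos=(3,-7), heading=225, pen down
REPEAT 3 [
  -- iteration 1/3 --
  FD 2: (3,-7) -> (1.586,-8.414) [heading=225, draw]
  RT 120: heading 225 -> 105
  -- iteration 2/3 --
  FD 2: (1.586,-8.414) -> (1.068,-6.482) [heading=105, draw]
  RT 120: heading 105 -> 345
  -- iteration 3/3 --
  FD 2: (1.068,-6.482) -> (3,-7) [heading=345, draw]
  RT 120: heading 345 -> 225
]
Final: pos=(3,-7), heading=225, 3 segment(s) drawn

Start position: (3, -7)
Final position: (3, -7)
Distance = 0; < 1e-6 -> CLOSED

Answer: yes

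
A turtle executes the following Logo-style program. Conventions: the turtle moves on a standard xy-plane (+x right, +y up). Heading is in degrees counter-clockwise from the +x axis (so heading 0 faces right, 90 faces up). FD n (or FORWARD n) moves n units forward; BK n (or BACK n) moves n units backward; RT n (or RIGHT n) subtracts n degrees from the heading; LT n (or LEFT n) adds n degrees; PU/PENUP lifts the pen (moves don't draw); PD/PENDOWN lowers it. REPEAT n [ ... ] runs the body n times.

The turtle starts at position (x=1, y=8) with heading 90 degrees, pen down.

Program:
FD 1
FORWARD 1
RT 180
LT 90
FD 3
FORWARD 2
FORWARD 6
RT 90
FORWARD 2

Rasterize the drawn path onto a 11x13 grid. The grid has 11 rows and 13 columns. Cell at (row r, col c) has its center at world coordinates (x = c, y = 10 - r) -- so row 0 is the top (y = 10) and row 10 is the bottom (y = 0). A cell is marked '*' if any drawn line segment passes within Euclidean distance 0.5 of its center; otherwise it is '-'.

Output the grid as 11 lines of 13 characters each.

Answer: -************
-*----------*
-*----------*
-------------
-------------
-------------
-------------
-------------
-------------
-------------
-------------

Derivation:
Segment 0: (1,8) -> (1,9)
Segment 1: (1,9) -> (1,10)
Segment 2: (1,10) -> (4,10)
Segment 3: (4,10) -> (6,10)
Segment 4: (6,10) -> (12,10)
Segment 5: (12,10) -> (12,8)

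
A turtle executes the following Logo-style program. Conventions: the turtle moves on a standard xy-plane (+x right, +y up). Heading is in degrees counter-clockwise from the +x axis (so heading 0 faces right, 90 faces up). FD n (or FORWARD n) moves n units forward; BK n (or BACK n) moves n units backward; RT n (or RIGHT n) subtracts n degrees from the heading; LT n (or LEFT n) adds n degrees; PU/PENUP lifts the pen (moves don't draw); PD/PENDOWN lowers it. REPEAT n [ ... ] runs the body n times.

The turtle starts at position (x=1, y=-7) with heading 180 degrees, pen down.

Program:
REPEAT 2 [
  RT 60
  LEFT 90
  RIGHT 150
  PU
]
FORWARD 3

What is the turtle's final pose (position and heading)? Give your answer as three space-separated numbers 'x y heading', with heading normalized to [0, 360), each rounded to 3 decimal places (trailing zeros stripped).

Answer: 2.5 -9.598 300

Derivation:
Executing turtle program step by step:
Start: pos=(1,-7), heading=180, pen down
REPEAT 2 [
  -- iteration 1/2 --
  RT 60: heading 180 -> 120
  LT 90: heading 120 -> 210
  RT 150: heading 210 -> 60
  PU: pen up
  -- iteration 2/2 --
  RT 60: heading 60 -> 0
  LT 90: heading 0 -> 90
  RT 150: heading 90 -> 300
  PU: pen up
]
FD 3: (1,-7) -> (2.5,-9.598) [heading=300, move]
Final: pos=(2.5,-9.598), heading=300, 0 segment(s) drawn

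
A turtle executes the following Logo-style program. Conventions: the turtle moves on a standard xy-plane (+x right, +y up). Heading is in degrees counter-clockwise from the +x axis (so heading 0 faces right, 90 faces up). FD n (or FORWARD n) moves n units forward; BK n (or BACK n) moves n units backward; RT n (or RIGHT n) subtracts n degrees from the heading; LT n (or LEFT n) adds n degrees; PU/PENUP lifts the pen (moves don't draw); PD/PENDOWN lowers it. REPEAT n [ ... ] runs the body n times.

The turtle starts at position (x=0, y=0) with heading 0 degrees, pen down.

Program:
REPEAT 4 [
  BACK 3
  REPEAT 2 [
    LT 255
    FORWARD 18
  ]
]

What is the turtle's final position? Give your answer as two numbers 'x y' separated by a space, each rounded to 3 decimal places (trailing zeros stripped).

Answer: -9.421 -20.055

Derivation:
Executing turtle program step by step:
Start: pos=(0,0), heading=0, pen down
REPEAT 4 [
  -- iteration 1/4 --
  BK 3: (0,0) -> (-3,0) [heading=0, draw]
  REPEAT 2 [
    -- iteration 1/2 --
    LT 255: heading 0 -> 255
    FD 18: (-3,0) -> (-7.659,-17.387) [heading=255, draw]
    -- iteration 2/2 --
    LT 255: heading 255 -> 150
    FD 18: (-7.659,-17.387) -> (-23.247,-8.387) [heading=150, draw]
  ]
  -- iteration 2/4 --
  BK 3: (-23.247,-8.387) -> (-20.649,-9.887) [heading=150, draw]
  REPEAT 2 [
    -- iteration 1/2 --
    LT 255: heading 150 -> 45
    FD 18: (-20.649,-9.887) -> (-7.921,2.841) [heading=45, draw]
    -- iteration 2/2 --
    LT 255: heading 45 -> 300
    FD 18: (-7.921,2.841) -> (1.079,-12.747) [heading=300, draw]
  ]
  -- iteration 3/4 --
  BK 3: (1.079,-12.747) -> (-0.421,-10.149) [heading=300, draw]
  REPEAT 2 [
    -- iteration 1/2 --
    LT 255: heading 300 -> 195
    FD 18: (-0.421,-10.149) -> (-17.808,-14.808) [heading=195, draw]
    -- iteration 2/2 --
    LT 255: heading 195 -> 90
    FD 18: (-17.808,-14.808) -> (-17.808,3.192) [heading=90, draw]
  ]
  -- iteration 4/4 --
  BK 3: (-17.808,3.192) -> (-17.808,0.192) [heading=90, draw]
  REPEAT 2 [
    -- iteration 1/2 --
    LT 255: heading 90 -> 345
    FD 18: (-17.808,0.192) -> (-0.421,-4.467) [heading=345, draw]
    -- iteration 2/2 --
    LT 255: heading 345 -> 240
    FD 18: (-0.421,-4.467) -> (-9.421,-20.055) [heading=240, draw]
  ]
]
Final: pos=(-9.421,-20.055), heading=240, 12 segment(s) drawn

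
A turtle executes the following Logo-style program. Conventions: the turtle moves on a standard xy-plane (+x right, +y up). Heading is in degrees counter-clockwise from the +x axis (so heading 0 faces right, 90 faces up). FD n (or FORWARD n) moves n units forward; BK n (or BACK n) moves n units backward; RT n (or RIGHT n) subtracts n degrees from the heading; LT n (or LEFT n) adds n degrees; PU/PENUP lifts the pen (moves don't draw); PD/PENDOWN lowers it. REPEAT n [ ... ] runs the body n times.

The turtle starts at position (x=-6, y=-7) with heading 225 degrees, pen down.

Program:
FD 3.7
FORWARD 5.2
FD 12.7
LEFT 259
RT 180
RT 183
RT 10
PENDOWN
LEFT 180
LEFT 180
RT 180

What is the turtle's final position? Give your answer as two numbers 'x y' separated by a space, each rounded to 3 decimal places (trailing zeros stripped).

Answer: -21.274 -22.274

Derivation:
Executing turtle program step by step:
Start: pos=(-6,-7), heading=225, pen down
FD 3.7: (-6,-7) -> (-8.616,-9.616) [heading=225, draw]
FD 5.2: (-8.616,-9.616) -> (-12.293,-13.293) [heading=225, draw]
FD 12.7: (-12.293,-13.293) -> (-21.274,-22.274) [heading=225, draw]
LT 259: heading 225 -> 124
RT 180: heading 124 -> 304
RT 183: heading 304 -> 121
RT 10: heading 121 -> 111
PD: pen down
LT 180: heading 111 -> 291
LT 180: heading 291 -> 111
RT 180: heading 111 -> 291
Final: pos=(-21.274,-22.274), heading=291, 3 segment(s) drawn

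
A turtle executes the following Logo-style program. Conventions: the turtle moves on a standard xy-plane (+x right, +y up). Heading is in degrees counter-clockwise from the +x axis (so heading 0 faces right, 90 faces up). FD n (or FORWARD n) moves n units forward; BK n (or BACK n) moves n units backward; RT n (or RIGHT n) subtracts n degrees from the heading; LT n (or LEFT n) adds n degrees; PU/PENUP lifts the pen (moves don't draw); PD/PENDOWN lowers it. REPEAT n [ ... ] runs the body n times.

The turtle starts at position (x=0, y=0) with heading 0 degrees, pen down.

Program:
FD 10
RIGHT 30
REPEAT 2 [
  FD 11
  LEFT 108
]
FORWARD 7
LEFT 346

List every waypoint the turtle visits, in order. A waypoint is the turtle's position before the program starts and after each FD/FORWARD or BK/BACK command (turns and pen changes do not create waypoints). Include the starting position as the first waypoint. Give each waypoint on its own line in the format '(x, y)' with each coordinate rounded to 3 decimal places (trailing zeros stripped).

Answer: (0, 0)
(10, 0)
(19.526, -5.5)
(21.813, 5.26)
(14.852, 4.528)

Derivation:
Executing turtle program step by step:
Start: pos=(0,0), heading=0, pen down
FD 10: (0,0) -> (10,0) [heading=0, draw]
RT 30: heading 0 -> 330
REPEAT 2 [
  -- iteration 1/2 --
  FD 11: (10,0) -> (19.526,-5.5) [heading=330, draw]
  LT 108: heading 330 -> 78
  -- iteration 2/2 --
  FD 11: (19.526,-5.5) -> (21.813,5.26) [heading=78, draw]
  LT 108: heading 78 -> 186
]
FD 7: (21.813,5.26) -> (14.852,4.528) [heading=186, draw]
LT 346: heading 186 -> 172
Final: pos=(14.852,4.528), heading=172, 4 segment(s) drawn
Waypoints (5 total):
(0, 0)
(10, 0)
(19.526, -5.5)
(21.813, 5.26)
(14.852, 4.528)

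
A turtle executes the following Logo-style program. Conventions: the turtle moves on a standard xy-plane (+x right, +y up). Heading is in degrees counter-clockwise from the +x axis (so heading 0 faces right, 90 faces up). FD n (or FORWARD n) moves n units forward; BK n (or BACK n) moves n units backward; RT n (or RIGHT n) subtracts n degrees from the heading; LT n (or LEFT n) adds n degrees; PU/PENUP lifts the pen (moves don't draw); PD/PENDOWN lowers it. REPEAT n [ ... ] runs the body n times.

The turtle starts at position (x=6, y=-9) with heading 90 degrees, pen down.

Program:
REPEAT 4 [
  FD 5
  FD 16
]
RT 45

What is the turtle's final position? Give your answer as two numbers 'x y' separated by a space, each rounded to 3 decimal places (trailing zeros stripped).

Answer: 6 75

Derivation:
Executing turtle program step by step:
Start: pos=(6,-9), heading=90, pen down
REPEAT 4 [
  -- iteration 1/4 --
  FD 5: (6,-9) -> (6,-4) [heading=90, draw]
  FD 16: (6,-4) -> (6,12) [heading=90, draw]
  -- iteration 2/4 --
  FD 5: (6,12) -> (6,17) [heading=90, draw]
  FD 16: (6,17) -> (6,33) [heading=90, draw]
  -- iteration 3/4 --
  FD 5: (6,33) -> (6,38) [heading=90, draw]
  FD 16: (6,38) -> (6,54) [heading=90, draw]
  -- iteration 4/4 --
  FD 5: (6,54) -> (6,59) [heading=90, draw]
  FD 16: (6,59) -> (6,75) [heading=90, draw]
]
RT 45: heading 90 -> 45
Final: pos=(6,75), heading=45, 8 segment(s) drawn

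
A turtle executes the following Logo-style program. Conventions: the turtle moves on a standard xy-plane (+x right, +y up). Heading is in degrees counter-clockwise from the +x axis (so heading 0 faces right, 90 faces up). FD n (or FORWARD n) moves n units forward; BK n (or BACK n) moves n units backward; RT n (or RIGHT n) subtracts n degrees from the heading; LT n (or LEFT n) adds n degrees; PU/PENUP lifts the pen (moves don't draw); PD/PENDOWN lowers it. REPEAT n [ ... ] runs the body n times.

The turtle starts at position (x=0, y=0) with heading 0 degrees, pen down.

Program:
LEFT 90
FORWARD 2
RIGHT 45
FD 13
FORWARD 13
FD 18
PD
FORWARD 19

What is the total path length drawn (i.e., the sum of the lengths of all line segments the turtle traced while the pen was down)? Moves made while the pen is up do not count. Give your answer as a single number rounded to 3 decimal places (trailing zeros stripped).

Executing turtle program step by step:
Start: pos=(0,0), heading=0, pen down
LT 90: heading 0 -> 90
FD 2: (0,0) -> (0,2) [heading=90, draw]
RT 45: heading 90 -> 45
FD 13: (0,2) -> (9.192,11.192) [heading=45, draw]
FD 13: (9.192,11.192) -> (18.385,20.385) [heading=45, draw]
FD 18: (18.385,20.385) -> (31.113,33.113) [heading=45, draw]
PD: pen down
FD 19: (31.113,33.113) -> (44.548,46.548) [heading=45, draw]
Final: pos=(44.548,46.548), heading=45, 5 segment(s) drawn

Segment lengths:
  seg 1: (0,0) -> (0,2), length = 2
  seg 2: (0,2) -> (9.192,11.192), length = 13
  seg 3: (9.192,11.192) -> (18.385,20.385), length = 13
  seg 4: (18.385,20.385) -> (31.113,33.113), length = 18
  seg 5: (31.113,33.113) -> (44.548,46.548), length = 19
Total = 65

Answer: 65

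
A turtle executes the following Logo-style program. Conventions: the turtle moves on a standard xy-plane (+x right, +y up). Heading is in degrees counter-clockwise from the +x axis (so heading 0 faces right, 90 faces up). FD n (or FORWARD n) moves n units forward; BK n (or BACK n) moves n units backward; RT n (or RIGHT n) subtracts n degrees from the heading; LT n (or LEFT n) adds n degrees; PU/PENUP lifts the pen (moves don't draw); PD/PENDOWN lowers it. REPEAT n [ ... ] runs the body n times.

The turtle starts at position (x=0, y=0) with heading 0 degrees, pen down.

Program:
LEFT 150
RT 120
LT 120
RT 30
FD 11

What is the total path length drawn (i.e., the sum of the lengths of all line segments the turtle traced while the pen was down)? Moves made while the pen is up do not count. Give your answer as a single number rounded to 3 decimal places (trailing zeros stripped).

Executing turtle program step by step:
Start: pos=(0,0), heading=0, pen down
LT 150: heading 0 -> 150
RT 120: heading 150 -> 30
LT 120: heading 30 -> 150
RT 30: heading 150 -> 120
FD 11: (0,0) -> (-5.5,9.526) [heading=120, draw]
Final: pos=(-5.5,9.526), heading=120, 1 segment(s) drawn

Segment lengths:
  seg 1: (0,0) -> (-5.5,9.526), length = 11
Total = 11

Answer: 11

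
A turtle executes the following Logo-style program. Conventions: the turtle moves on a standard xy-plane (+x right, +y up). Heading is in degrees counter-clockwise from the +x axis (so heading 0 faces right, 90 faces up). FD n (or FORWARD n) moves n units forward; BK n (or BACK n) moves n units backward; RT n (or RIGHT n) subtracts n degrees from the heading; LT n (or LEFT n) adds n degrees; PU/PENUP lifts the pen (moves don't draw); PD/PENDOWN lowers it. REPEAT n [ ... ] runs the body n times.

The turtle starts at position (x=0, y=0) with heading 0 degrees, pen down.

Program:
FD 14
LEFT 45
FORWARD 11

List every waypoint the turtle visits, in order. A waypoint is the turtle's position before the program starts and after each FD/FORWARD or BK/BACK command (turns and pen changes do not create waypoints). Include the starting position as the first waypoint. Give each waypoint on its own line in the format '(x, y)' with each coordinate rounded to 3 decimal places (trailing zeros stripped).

Answer: (0, 0)
(14, 0)
(21.778, 7.778)

Derivation:
Executing turtle program step by step:
Start: pos=(0,0), heading=0, pen down
FD 14: (0,0) -> (14,0) [heading=0, draw]
LT 45: heading 0 -> 45
FD 11: (14,0) -> (21.778,7.778) [heading=45, draw]
Final: pos=(21.778,7.778), heading=45, 2 segment(s) drawn
Waypoints (3 total):
(0, 0)
(14, 0)
(21.778, 7.778)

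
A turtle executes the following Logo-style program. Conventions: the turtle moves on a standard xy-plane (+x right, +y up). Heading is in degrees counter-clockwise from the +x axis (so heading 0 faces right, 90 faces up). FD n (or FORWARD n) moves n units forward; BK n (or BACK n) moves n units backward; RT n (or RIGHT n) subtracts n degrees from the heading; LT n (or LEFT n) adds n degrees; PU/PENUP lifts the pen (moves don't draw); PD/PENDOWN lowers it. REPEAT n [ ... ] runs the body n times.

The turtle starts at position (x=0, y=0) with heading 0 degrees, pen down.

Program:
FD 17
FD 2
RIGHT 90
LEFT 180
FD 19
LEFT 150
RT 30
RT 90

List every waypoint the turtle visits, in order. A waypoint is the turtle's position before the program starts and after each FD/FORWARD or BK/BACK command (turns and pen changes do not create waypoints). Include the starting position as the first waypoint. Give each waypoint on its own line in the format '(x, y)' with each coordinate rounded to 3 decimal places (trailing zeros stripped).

Answer: (0, 0)
(17, 0)
(19, 0)
(19, 19)

Derivation:
Executing turtle program step by step:
Start: pos=(0,0), heading=0, pen down
FD 17: (0,0) -> (17,0) [heading=0, draw]
FD 2: (17,0) -> (19,0) [heading=0, draw]
RT 90: heading 0 -> 270
LT 180: heading 270 -> 90
FD 19: (19,0) -> (19,19) [heading=90, draw]
LT 150: heading 90 -> 240
RT 30: heading 240 -> 210
RT 90: heading 210 -> 120
Final: pos=(19,19), heading=120, 3 segment(s) drawn
Waypoints (4 total):
(0, 0)
(17, 0)
(19, 0)
(19, 19)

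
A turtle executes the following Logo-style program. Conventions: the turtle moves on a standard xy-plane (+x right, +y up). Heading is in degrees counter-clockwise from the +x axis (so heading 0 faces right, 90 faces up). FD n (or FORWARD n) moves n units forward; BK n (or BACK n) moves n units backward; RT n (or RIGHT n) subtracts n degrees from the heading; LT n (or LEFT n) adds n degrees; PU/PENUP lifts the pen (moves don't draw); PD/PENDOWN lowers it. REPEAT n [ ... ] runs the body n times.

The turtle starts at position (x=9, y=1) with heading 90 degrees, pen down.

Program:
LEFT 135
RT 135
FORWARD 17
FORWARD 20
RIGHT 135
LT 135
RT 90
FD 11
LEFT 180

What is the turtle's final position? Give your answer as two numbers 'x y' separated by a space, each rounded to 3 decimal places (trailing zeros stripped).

Executing turtle program step by step:
Start: pos=(9,1), heading=90, pen down
LT 135: heading 90 -> 225
RT 135: heading 225 -> 90
FD 17: (9,1) -> (9,18) [heading=90, draw]
FD 20: (9,18) -> (9,38) [heading=90, draw]
RT 135: heading 90 -> 315
LT 135: heading 315 -> 90
RT 90: heading 90 -> 0
FD 11: (9,38) -> (20,38) [heading=0, draw]
LT 180: heading 0 -> 180
Final: pos=(20,38), heading=180, 3 segment(s) drawn

Answer: 20 38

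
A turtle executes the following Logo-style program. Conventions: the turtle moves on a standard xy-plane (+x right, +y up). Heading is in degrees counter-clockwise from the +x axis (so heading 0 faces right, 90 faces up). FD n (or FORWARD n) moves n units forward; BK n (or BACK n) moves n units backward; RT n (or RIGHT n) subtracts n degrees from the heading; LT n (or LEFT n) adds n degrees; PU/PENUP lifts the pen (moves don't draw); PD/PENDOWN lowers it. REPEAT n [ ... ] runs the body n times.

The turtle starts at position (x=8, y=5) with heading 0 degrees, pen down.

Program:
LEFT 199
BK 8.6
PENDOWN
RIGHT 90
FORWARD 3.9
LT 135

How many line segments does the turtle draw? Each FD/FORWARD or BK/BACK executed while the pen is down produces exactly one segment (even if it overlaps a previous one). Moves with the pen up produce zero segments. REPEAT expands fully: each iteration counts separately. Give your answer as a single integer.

Executing turtle program step by step:
Start: pos=(8,5), heading=0, pen down
LT 199: heading 0 -> 199
BK 8.6: (8,5) -> (16.131,7.8) [heading=199, draw]
PD: pen down
RT 90: heading 199 -> 109
FD 3.9: (16.131,7.8) -> (14.862,11.487) [heading=109, draw]
LT 135: heading 109 -> 244
Final: pos=(14.862,11.487), heading=244, 2 segment(s) drawn
Segments drawn: 2

Answer: 2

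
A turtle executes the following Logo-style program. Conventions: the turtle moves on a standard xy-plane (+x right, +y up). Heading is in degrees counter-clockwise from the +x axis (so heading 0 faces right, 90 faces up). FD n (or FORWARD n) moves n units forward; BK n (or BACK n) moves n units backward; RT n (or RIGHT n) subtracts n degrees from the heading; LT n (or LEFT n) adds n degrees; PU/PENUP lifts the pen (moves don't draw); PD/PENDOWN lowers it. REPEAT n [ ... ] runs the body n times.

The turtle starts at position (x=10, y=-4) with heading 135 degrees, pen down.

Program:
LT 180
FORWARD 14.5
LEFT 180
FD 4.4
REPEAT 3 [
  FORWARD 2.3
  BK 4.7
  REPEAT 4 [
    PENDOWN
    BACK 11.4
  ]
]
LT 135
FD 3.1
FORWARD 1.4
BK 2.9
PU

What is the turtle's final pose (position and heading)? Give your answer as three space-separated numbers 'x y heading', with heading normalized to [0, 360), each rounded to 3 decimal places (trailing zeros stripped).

Executing turtle program step by step:
Start: pos=(10,-4), heading=135, pen down
LT 180: heading 135 -> 315
FD 14.5: (10,-4) -> (20.253,-14.253) [heading=315, draw]
LT 180: heading 315 -> 135
FD 4.4: (20.253,-14.253) -> (17.142,-11.142) [heading=135, draw]
REPEAT 3 [
  -- iteration 1/3 --
  FD 2.3: (17.142,-11.142) -> (15.515,-9.515) [heading=135, draw]
  BK 4.7: (15.515,-9.515) -> (18.839,-12.839) [heading=135, draw]
  REPEAT 4 [
    -- iteration 1/4 --
    PD: pen down
    BK 11.4: (18.839,-12.839) -> (26.9,-20.9) [heading=135, draw]
    -- iteration 2/4 --
    PD: pen down
    BK 11.4: (26.9,-20.9) -> (34.961,-28.961) [heading=135, draw]
    -- iteration 3/4 --
    PD: pen down
    BK 11.4: (34.961,-28.961) -> (43.022,-37.022) [heading=135, draw]
    -- iteration 4/4 --
    PD: pen down
    BK 11.4: (43.022,-37.022) -> (51.083,-45.083) [heading=135, draw]
  ]
  -- iteration 2/3 --
  FD 2.3: (51.083,-45.083) -> (49.457,-43.457) [heading=135, draw]
  BK 4.7: (49.457,-43.457) -> (52.78,-46.78) [heading=135, draw]
  REPEAT 4 [
    -- iteration 1/4 --
    PD: pen down
    BK 11.4: (52.78,-46.78) -> (60.841,-54.841) [heading=135, draw]
    -- iteration 2/4 --
    PD: pen down
    BK 11.4: (60.841,-54.841) -> (68.902,-62.902) [heading=135, draw]
    -- iteration 3/4 --
    PD: pen down
    BK 11.4: (68.902,-62.902) -> (76.963,-70.963) [heading=135, draw]
    -- iteration 4/4 --
    PD: pen down
    BK 11.4: (76.963,-70.963) -> (85.024,-79.024) [heading=135, draw]
  ]
  -- iteration 3/3 --
  FD 2.3: (85.024,-79.024) -> (83.398,-77.398) [heading=135, draw]
  BK 4.7: (83.398,-77.398) -> (86.721,-80.721) [heading=135, draw]
  REPEAT 4 [
    -- iteration 1/4 --
    PD: pen down
    BK 11.4: (86.721,-80.721) -> (94.782,-88.782) [heading=135, draw]
    -- iteration 2/4 --
    PD: pen down
    BK 11.4: (94.782,-88.782) -> (102.843,-96.843) [heading=135, draw]
    -- iteration 3/4 --
    PD: pen down
    BK 11.4: (102.843,-96.843) -> (110.904,-104.904) [heading=135, draw]
    -- iteration 4/4 --
    PD: pen down
    BK 11.4: (110.904,-104.904) -> (118.965,-112.965) [heading=135, draw]
  ]
]
LT 135: heading 135 -> 270
FD 3.1: (118.965,-112.965) -> (118.965,-116.065) [heading=270, draw]
FD 1.4: (118.965,-116.065) -> (118.965,-117.465) [heading=270, draw]
BK 2.9: (118.965,-117.465) -> (118.965,-114.565) [heading=270, draw]
PU: pen up
Final: pos=(118.965,-114.565), heading=270, 23 segment(s) drawn

Answer: 118.965 -114.565 270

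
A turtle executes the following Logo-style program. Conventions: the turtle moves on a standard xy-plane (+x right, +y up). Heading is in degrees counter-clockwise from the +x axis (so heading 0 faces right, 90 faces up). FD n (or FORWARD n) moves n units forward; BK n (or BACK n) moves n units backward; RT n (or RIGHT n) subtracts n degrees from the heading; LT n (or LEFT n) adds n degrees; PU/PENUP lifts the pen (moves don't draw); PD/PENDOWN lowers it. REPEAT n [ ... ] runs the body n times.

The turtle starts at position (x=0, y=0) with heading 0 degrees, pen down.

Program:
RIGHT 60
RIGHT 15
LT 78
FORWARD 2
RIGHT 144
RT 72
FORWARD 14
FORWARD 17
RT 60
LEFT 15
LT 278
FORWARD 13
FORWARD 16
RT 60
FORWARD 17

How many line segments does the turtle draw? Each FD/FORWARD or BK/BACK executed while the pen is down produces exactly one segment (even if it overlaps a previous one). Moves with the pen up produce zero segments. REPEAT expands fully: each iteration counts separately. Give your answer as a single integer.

Executing turtle program step by step:
Start: pos=(0,0), heading=0, pen down
RT 60: heading 0 -> 300
RT 15: heading 300 -> 285
LT 78: heading 285 -> 3
FD 2: (0,0) -> (1.997,0.105) [heading=3, draw]
RT 144: heading 3 -> 219
RT 72: heading 219 -> 147
FD 14: (1.997,0.105) -> (-9.744,7.73) [heading=147, draw]
FD 17: (-9.744,7.73) -> (-24.002,16.988) [heading=147, draw]
RT 60: heading 147 -> 87
LT 15: heading 87 -> 102
LT 278: heading 102 -> 20
FD 13: (-24.002,16.988) -> (-11.786,21.435) [heading=20, draw]
FD 16: (-11.786,21.435) -> (3.25,26.907) [heading=20, draw]
RT 60: heading 20 -> 320
FD 17: (3.25,26.907) -> (16.272,15.98) [heading=320, draw]
Final: pos=(16.272,15.98), heading=320, 6 segment(s) drawn
Segments drawn: 6

Answer: 6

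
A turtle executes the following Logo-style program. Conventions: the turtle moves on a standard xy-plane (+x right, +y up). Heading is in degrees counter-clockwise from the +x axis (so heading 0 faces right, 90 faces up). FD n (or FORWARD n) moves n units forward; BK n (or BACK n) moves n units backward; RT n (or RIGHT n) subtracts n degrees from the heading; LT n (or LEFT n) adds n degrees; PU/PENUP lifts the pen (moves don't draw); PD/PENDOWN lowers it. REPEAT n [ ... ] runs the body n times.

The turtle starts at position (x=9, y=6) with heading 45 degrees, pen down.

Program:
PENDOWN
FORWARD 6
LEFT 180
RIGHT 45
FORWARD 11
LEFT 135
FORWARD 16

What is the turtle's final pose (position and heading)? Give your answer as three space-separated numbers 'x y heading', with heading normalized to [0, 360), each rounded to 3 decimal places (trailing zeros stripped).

Answer: 13.556 -1.071 315

Derivation:
Executing turtle program step by step:
Start: pos=(9,6), heading=45, pen down
PD: pen down
FD 6: (9,6) -> (13.243,10.243) [heading=45, draw]
LT 180: heading 45 -> 225
RT 45: heading 225 -> 180
FD 11: (13.243,10.243) -> (2.243,10.243) [heading=180, draw]
LT 135: heading 180 -> 315
FD 16: (2.243,10.243) -> (13.556,-1.071) [heading=315, draw]
Final: pos=(13.556,-1.071), heading=315, 3 segment(s) drawn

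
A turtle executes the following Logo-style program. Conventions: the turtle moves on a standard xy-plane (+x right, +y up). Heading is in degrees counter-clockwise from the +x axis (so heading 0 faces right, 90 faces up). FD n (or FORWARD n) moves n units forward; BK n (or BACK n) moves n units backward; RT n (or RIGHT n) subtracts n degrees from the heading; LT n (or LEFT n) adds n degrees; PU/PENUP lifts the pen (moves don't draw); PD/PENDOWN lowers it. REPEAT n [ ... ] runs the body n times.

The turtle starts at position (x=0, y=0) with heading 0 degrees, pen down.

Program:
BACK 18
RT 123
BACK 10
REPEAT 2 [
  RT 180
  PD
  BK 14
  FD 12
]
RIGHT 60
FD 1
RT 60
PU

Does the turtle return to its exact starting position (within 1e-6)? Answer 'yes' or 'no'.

Answer: no

Derivation:
Executing turtle program step by step:
Start: pos=(0,0), heading=0, pen down
BK 18: (0,0) -> (-18,0) [heading=0, draw]
RT 123: heading 0 -> 237
BK 10: (-18,0) -> (-12.554,8.387) [heading=237, draw]
REPEAT 2 [
  -- iteration 1/2 --
  RT 180: heading 237 -> 57
  PD: pen down
  BK 14: (-12.554,8.387) -> (-20.179,-3.355) [heading=57, draw]
  FD 12: (-20.179,-3.355) -> (-13.643,6.709) [heading=57, draw]
  -- iteration 2/2 --
  RT 180: heading 57 -> 237
  PD: pen down
  BK 14: (-13.643,6.709) -> (-6.018,18.451) [heading=237, draw]
  FD 12: (-6.018,18.451) -> (-12.554,8.387) [heading=237, draw]
]
RT 60: heading 237 -> 177
FD 1: (-12.554,8.387) -> (-13.552,8.439) [heading=177, draw]
RT 60: heading 177 -> 117
PU: pen up
Final: pos=(-13.552,8.439), heading=117, 7 segment(s) drawn

Start position: (0, 0)
Final position: (-13.552, 8.439)
Distance = 15.965; >= 1e-6 -> NOT closed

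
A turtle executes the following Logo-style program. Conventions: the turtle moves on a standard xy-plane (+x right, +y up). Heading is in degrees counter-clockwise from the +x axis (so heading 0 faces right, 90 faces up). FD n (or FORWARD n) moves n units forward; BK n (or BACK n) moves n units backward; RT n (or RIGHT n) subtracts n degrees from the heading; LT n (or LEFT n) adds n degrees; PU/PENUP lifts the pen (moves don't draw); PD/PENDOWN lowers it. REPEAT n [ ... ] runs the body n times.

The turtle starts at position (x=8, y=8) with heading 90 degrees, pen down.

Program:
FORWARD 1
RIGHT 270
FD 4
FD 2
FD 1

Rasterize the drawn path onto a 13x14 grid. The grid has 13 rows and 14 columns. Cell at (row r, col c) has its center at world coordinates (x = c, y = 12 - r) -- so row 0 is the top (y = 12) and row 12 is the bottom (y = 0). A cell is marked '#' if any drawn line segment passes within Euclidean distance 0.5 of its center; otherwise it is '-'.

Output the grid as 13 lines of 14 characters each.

Segment 0: (8,8) -> (8,9)
Segment 1: (8,9) -> (4,9)
Segment 2: (4,9) -> (2,9)
Segment 3: (2,9) -> (1,9)

Answer: --------------
--------------
--------------
-########-----
--------#-----
--------------
--------------
--------------
--------------
--------------
--------------
--------------
--------------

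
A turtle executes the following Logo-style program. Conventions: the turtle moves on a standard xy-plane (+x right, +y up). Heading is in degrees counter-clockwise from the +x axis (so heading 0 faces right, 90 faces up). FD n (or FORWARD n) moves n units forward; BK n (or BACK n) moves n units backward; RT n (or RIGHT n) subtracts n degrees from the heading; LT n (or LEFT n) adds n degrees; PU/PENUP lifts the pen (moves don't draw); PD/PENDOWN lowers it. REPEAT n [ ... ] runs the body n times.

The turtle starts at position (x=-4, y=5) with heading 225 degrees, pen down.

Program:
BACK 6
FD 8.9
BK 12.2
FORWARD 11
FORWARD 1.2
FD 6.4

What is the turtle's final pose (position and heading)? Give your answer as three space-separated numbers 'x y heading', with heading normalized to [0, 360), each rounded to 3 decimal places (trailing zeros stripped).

Answer: -10.576 -1.576 225

Derivation:
Executing turtle program step by step:
Start: pos=(-4,5), heading=225, pen down
BK 6: (-4,5) -> (0.243,9.243) [heading=225, draw]
FD 8.9: (0.243,9.243) -> (-6.051,2.949) [heading=225, draw]
BK 12.2: (-6.051,2.949) -> (2.576,11.576) [heading=225, draw]
FD 11: (2.576,11.576) -> (-5.202,3.798) [heading=225, draw]
FD 1.2: (-5.202,3.798) -> (-6.051,2.949) [heading=225, draw]
FD 6.4: (-6.051,2.949) -> (-10.576,-1.576) [heading=225, draw]
Final: pos=(-10.576,-1.576), heading=225, 6 segment(s) drawn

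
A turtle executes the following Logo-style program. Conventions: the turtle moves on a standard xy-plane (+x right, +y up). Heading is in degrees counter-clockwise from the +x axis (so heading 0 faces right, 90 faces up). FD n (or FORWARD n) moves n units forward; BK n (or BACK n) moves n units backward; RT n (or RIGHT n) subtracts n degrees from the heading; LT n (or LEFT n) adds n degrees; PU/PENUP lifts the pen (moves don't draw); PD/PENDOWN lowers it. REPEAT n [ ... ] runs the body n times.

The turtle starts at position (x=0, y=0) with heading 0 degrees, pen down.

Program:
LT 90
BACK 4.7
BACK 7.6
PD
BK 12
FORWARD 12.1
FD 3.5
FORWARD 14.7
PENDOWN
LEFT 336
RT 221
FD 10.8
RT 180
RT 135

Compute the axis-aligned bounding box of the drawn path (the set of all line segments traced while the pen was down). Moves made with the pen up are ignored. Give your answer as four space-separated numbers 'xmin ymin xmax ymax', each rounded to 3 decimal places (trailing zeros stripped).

Executing turtle program step by step:
Start: pos=(0,0), heading=0, pen down
LT 90: heading 0 -> 90
BK 4.7: (0,0) -> (0,-4.7) [heading=90, draw]
BK 7.6: (0,-4.7) -> (0,-12.3) [heading=90, draw]
PD: pen down
BK 12: (0,-12.3) -> (0,-24.3) [heading=90, draw]
FD 12.1: (0,-24.3) -> (0,-12.2) [heading=90, draw]
FD 3.5: (0,-12.2) -> (0,-8.7) [heading=90, draw]
FD 14.7: (0,-8.7) -> (0,6) [heading=90, draw]
PD: pen down
LT 336: heading 90 -> 66
RT 221: heading 66 -> 205
FD 10.8: (0,6) -> (-9.788,1.436) [heading=205, draw]
RT 180: heading 205 -> 25
RT 135: heading 25 -> 250
Final: pos=(-9.788,1.436), heading=250, 7 segment(s) drawn

Segment endpoints: x in {-9.788, 0, 0, 0, 0, 0, 0, 0}, y in {-24.3, -12.3, -12.2, -8.7, -4.7, 0, 1.436, 6}
xmin=-9.788, ymin=-24.3, xmax=0, ymax=6

Answer: -9.788 -24.3 0 6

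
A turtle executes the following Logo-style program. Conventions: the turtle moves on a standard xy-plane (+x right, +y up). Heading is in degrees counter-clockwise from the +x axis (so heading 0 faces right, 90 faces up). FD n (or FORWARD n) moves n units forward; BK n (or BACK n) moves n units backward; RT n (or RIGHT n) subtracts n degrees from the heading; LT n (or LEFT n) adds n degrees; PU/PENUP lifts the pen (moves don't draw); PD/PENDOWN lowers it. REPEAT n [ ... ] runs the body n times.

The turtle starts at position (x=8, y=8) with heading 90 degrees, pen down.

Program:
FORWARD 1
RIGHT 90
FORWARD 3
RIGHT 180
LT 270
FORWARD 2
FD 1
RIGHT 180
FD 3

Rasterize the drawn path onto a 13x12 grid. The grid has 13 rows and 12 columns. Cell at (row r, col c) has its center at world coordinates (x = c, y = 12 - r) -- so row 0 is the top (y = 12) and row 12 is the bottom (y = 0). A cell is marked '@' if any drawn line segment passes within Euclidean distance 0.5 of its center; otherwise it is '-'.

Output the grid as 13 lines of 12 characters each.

Segment 0: (8,8) -> (8,9)
Segment 1: (8,9) -> (11,9)
Segment 2: (11,9) -> (11,11)
Segment 3: (11,11) -> (11,12)
Segment 4: (11,12) -> (11,9)

Answer: -----------@
-----------@
-----------@
--------@@@@
--------@---
------------
------------
------------
------------
------------
------------
------------
------------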